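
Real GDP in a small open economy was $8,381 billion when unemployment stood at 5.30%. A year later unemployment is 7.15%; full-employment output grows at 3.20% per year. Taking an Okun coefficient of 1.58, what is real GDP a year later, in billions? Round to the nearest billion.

Δu = 7.15 - 5.3 = 1.85 points.
Okun's law (growth form): g_Y = g_Y* - β × Δu = 3.20 - 1.58 × (1.85) = 3.2 - 2.923 = 0.277%.
Real GDP in the next year = 8381 × (1 + 0.277/100) = 8381 × 1.00277 ≈ 8404 billion.

$8,404 billion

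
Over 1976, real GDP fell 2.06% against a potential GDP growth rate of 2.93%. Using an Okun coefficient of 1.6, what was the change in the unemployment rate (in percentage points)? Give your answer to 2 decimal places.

3.12 percentage points

Growth-rate Okun's law: g_Y = g_Y* - β × Δu, so Δu = (g_Y* - g_Y)/β.
Δu = (2.93 + 2.06)/1.6 = 4.99/1.6 = 3.12 percentage points.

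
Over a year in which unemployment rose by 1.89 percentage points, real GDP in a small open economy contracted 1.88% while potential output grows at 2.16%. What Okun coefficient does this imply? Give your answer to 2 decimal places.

β ≈ 2.14

Growth form: g_Y = g_Y* - β × Δu, so β = (g_Y* - g_Y)/Δu.
β = (2.16 + 1.88)/1.89 = 4.04/1.89 = 2.14.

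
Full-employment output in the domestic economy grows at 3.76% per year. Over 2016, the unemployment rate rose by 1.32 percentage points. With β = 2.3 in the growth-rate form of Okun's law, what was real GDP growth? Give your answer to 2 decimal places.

Growth-rate Okun's law: g_Y = g_Y* - β × Δu.
g_Y = 3.76 - 2.3 × (1.32) = 3.76 - 3.036 = 0.724%, i.e. 0.72% to 2 d.p.

0.72%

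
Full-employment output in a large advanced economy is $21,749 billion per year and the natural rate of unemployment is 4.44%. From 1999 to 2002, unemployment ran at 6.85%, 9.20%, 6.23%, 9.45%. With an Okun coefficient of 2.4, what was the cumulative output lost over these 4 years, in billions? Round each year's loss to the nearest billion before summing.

Year 1999: gap = -2.4 × (6.85 - 4.44) = -5.784%, loss ≈ 21749 × 5.784/100 ≈ 1258.
Year 2000: gap = -2.4 × (9.2 - 4.44) = -11.424%, loss ≈ 21749 × 11.424/100 ≈ 2485.
Year 2001: gap = -2.4 × (6.23 - 4.44) = -4.296%, loss ≈ 21749 × 4.296/100 ≈ 934.
Year 2002: gap = -2.4 × (9.45 - 4.44) = -12.024%, loss ≈ 21749 × 12.024/100 ≈ 2615.
Total lost output = 1258 + 2485 + 934 + 2615 = 7292 billion.

$7,292 billion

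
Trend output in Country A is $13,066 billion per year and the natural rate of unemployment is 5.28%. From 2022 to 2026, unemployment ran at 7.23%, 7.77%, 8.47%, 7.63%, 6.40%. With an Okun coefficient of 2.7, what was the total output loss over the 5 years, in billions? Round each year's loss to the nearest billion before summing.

$3,915 billion

Year 2022: gap = -2.7 × (7.23 - 5.28) = -5.265%, loss ≈ 13066 × 5.265/100 ≈ 688.
Year 2023: gap = -2.7 × (7.77 - 5.28) = -6.723%, loss ≈ 13066 × 6.723/100 ≈ 878.
Year 2024: gap = -2.7 × (8.47 - 5.28) = -8.613%, loss ≈ 13066 × 8.613/100 ≈ 1125.
Year 2025: gap = -2.7 × (7.63 - 5.28) = -6.345%, loss ≈ 13066 × 6.345/100 ≈ 829.
Year 2026: gap = -2.7 × (6.4 - 5.28) = -3.024%, loss ≈ 13066 × 3.024/100 ≈ 395.
Total lost output = 688 + 878 + 1125 + 829 + 395 = 3915 billion.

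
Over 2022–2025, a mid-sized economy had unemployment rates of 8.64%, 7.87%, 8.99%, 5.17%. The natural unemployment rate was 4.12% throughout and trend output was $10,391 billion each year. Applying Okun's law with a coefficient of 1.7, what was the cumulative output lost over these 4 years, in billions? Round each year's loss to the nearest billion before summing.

Year 2022: gap = -1.7 × (8.64 - 4.12) = -7.684%, loss ≈ 10391 × 7.684/100 ≈ 798.
Year 2023: gap = -1.7 × (7.87 - 4.12) = -6.375%, loss ≈ 10391 × 6.375/100 ≈ 662.
Year 2024: gap = -1.7 × (8.99 - 4.12) = -8.279%, loss ≈ 10391 × 8.279/100 ≈ 860.
Year 2025: gap = -1.7 × (5.17 - 4.12) = -1.785%, loss ≈ 10391 × 1.785/100 ≈ 185.
Total lost output = 798 + 662 + 860 + 185 = 2505 billion.

$2,505 billion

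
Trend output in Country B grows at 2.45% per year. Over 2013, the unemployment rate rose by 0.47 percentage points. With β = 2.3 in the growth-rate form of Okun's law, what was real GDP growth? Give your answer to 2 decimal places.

1.37%

Growth-rate Okun's law: g_Y = g_Y* - β × Δu.
g_Y = 2.45 - 2.3 × (0.47) = 2.45 - 1.081 = 1.369%, i.e. 1.37% to 2 d.p.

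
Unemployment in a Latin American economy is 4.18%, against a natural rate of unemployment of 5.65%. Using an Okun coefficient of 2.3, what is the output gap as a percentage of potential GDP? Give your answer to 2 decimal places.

The unemployment gap is 4.18 - 5.65 = -1.47 percentage points.
Okun's law gives an output gap of -2.3 × (-1.47) = 3.381%, i.e. 3.38% above potential.

3.38%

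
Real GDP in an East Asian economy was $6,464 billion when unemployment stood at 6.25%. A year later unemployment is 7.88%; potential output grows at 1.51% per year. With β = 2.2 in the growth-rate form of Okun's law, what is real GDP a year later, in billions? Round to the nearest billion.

$6,330 billion

Δu = 7.88 - 6.25 = 1.63 points.
Okun's law (growth form): g_Y = g_Y* - β × Δu = 1.51 - 2.2 × (1.63) = 1.51 - 3.586 = -2.076%.
Real GDP in the next year = 6464 × (1 - 2.076/100) = 6464 × 0.97924 ≈ 6330 billion.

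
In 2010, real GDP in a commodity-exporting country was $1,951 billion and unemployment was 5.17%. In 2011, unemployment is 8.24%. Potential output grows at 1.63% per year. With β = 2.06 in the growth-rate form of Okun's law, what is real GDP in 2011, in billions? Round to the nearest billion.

Δu = 8.24 - 5.17 = 3.07 points.
Okun's law (growth form): g_Y = g_Y* - β × Δu = 1.63 - 2.06 × (3.07) = 1.63 - 6.3242 = -4.6942%.
Real GDP in the next year = 1951 × (1 - 4.6942/100) = 1951 × 0.953058 ≈ 1859 billion.

$1,859 billion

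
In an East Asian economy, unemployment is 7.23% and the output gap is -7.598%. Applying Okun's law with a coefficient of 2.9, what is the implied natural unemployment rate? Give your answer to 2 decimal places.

4.61%

From Okun's law, u - u* = -(output gap)/β = -(-7.598)/2.9 = 2.62 points.
So u* = 7.23 - 2.62 = 4.61%.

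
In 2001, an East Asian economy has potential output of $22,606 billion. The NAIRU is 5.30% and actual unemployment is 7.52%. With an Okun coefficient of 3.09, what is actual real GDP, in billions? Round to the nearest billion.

Unemployment gap = 7.52 - 5.3 = 2.22 points, so the output gap is -3.09 × 2.22 = -6.8598%.
Actual GDP = 22606 × (1 - 6.8598/100) = 22606 × 0.931402 ≈ 21055 billion.

$21,055 billion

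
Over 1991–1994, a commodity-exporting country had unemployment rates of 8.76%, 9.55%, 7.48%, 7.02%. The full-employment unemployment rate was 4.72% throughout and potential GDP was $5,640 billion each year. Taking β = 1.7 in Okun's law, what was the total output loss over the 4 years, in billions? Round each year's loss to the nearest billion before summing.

$1,336 billion

Year 1991: gap = -1.7 × (8.76 - 4.72) = -6.868%, loss ≈ 5640 × 6.868/100 ≈ 387.
Year 1992: gap = -1.7 × (9.55 - 4.72) = -8.211%, loss ≈ 5640 × 8.211/100 ≈ 463.
Year 1993: gap = -1.7 × (7.48 - 4.72) = -4.692%, loss ≈ 5640 × 4.692/100 ≈ 265.
Year 1994: gap = -1.7 × (7.02 - 4.72) = -3.91%, loss ≈ 5640 × 3.91/100 ≈ 221.
Total lost output = 387 + 463 + 265 + 221 = 1336 billion.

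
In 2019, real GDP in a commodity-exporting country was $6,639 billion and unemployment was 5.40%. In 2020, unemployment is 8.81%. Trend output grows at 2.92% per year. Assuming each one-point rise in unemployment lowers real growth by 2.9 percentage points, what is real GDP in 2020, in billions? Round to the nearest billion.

Δu = 8.81 - 5.4 = 3.41 points.
Okun's law (growth form): g_Y = g_Y* - β × Δu = 2.92 - 2.9 × (3.41) = 2.92 - 9.889 = -6.969%.
Real GDP in the next year = 6639 × (1 - 6.969/100) = 6639 × 0.93031 ≈ 6176 billion.

$6,176 billion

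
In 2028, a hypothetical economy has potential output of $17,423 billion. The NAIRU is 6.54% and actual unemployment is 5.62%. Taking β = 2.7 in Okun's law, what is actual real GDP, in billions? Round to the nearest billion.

Unemployment gap = 5.62 - 6.54 = -0.92 points, so the output gap is -2.7 × (-0.92) = 2.484%.
Actual GDP = 17423 × (1 + 2.484/100) = 17423 × 1.02484 ≈ 17856 billion.

$17,856 billion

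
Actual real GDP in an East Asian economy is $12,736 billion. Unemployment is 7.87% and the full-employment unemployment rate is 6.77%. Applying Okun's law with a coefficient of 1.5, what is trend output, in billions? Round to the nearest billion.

$12,950 billion

Unemployment gap = 7.87 - 6.77 = 1.1 points, so output gap = -1.5 × 1.1 = -1.65%.
Since Y = Y* × (1 + gap/100), Y* = 12736/0.9835 ≈ 12950 billion.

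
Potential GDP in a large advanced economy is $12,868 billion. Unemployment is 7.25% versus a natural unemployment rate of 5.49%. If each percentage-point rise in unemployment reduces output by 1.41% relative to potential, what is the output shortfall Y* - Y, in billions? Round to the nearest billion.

$319 billion

Output gap = -1.41 × (7.25 - 5.49) = -1.41 × 1.76 = -2.4816%.
Actual GDP ≈ 12868 × 0.975184 ≈ 12549 billion, so the shortfall is 12868 - 12549 = 319 billion.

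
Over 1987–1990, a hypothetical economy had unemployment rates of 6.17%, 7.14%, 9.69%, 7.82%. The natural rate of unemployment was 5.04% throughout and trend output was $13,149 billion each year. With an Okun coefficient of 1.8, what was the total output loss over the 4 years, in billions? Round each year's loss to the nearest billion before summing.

$2,523 billion

Year 1987: gap = -1.8 × (6.17 - 5.04) = -2.034%, loss ≈ 13149 × 2.034/100 ≈ 267.
Year 1988: gap = -1.8 × (7.14 - 5.04) = -3.78%, loss ≈ 13149 × 3.78/100 ≈ 497.
Year 1989: gap = -1.8 × (9.69 - 5.04) = -8.37%, loss ≈ 13149 × 8.37/100 ≈ 1101.
Year 1990: gap = -1.8 × (7.82 - 5.04) = -5.004%, loss ≈ 13149 × 5.004/100 ≈ 658.
Total lost output = 267 + 497 + 1101 + 658 = 2523 billion.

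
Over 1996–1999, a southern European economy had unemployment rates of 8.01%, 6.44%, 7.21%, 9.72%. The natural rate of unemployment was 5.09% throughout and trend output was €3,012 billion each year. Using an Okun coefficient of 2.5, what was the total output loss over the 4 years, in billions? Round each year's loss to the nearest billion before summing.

€831 billion

Year 1996: gap = -2.5 × (8.01 - 5.09) = -7.3%, loss ≈ 3012 × 7.3/100 ≈ 220.
Year 1997: gap = -2.5 × (6.44 - 5.09) = -3.375%, loss ≈ 3012 × 3.375/100 ≈ 102.
Year 1998: gap = -2.5 × (7.21 - 5.09) = -5.3%, loss ≈ 3012 × 5.3/100 ≈ 160.
Year 1999: gap = -2.5 × (9.72 - 5.09) = -11.575%, loss ≈ 3012 × 11.575/100 ≈ 349.
Total lost output = 220 + 102 + 160 + 349 = 831 billion.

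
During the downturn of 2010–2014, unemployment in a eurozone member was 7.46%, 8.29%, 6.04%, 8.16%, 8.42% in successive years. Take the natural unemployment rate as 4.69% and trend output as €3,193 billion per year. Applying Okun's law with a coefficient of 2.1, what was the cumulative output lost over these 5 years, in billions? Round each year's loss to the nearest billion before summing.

Year 2010: gap = -2.1 × (7.46 - 4.69) = -5.817%, loss ≈ 3193 × 5.817/100 ≈ 186.
Year 2011: gap = -2.1 × (8.29 - 4.69) = -7.56%, loss ≈ 3193 × 7.56/100 ≈ 241.
Year 2012: gap = -2.1 × (6.04 - 4.69) = -2.835%, loss ≈ 3193 × 2.835/100 ≈ 91.
Year 2013: gap = -2.1 × (8.16 - 4.69) = -7.287%, loss ≈ 3193 × 7.287/100 ≈ 233.
Year 2014: gap = -2.1 × (8.42 - 4.69) = -7.833%, loss ≈ 3193 × 7.833/100 ≈ 250.
Total lost output = 186 + 241 + 91 + 233 + 250 = 1001 billion.

€1,001 billion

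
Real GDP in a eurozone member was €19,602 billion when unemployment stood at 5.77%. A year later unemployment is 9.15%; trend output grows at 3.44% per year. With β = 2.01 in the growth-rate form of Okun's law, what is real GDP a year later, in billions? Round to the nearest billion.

€18,945 billion

Δu = 9.15 - 5.77 = 3.38 points.
Okun's law (growth form): g_Y = g_Y* - β × Δu = 3.44 - 2.01 × (3.38) = 3.44 - 6.7938 = -3.3538%.
Real GDP in the next year = 19602 × (1 - 3.3538/100) = 19602 × 0.966462 ≈ 18945 billion.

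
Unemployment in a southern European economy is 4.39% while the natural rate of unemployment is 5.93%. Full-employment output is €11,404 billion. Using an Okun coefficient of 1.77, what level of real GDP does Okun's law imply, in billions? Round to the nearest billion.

Unemployment gap = 4.39 - 5.93 = -1.54 points, so the output gap is -1.77 × (-1.54) = 2.7258%.
Actual GDP = 11404 × (1 + 2.7258/100) = 11404 × 1.027258 ≈ 11715 billion.

€11,715 billion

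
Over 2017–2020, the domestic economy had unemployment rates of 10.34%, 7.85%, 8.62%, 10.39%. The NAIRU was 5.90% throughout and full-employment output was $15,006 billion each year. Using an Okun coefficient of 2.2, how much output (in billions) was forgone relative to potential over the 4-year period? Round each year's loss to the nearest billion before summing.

Year 2017: gap = -2.2 × (10.34 - 5.9) = -9.768%, loss ≈ 15006 × 9.768/100 ≈ 1466.
Year 2018: gap = -2.2 × (7.85 - 5.9) = -4.29%, loss ≈ 15006 × 4.29/100 ≈ 644.
Year 2019: gap = -2.2 × (8.62 - 5.9) = -5.984%, loss ≈ 15006 × 5.984/100 ≈ 898.
Year 2020: gap = -2.2 × (10.39 - 5.9) = -9.878%, loss ≈ 15006 × 9.878/100 ≈ 1482.
Total lost output = 1466 + 644 + 898 + 1482 = 4490 billion.

$4,490 billion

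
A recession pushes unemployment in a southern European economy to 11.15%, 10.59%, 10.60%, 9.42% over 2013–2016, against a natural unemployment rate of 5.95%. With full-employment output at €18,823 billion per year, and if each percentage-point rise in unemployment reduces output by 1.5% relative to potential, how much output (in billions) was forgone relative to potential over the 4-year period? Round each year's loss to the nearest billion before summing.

Year 2013: gap = -1.5 × (11.15 - 5.95) = -7.8%, loss ≈ 18823 × 7.8/100 ≈ 1468.
Year 2014: gap = -1.5 × (10.59 - 5.95) = -6.96%, loss ≈ 18823 × 6.96/100 ≈ 1310.
Year 2015: gap = -1.5 × (10.6 - 5.95) = -6.975%, loss ≈ 18823 × 6.975/100 ≈ 1313.
Year 2016: gap = -1.5 × (9.42 - 5.95) = -5.205%, loss ≈ 18823 × 5.205/100 ≈ 980.
Total lost output = 1468 + 1310 + 1313 + 980 = 5071 billion.

€5,071 billion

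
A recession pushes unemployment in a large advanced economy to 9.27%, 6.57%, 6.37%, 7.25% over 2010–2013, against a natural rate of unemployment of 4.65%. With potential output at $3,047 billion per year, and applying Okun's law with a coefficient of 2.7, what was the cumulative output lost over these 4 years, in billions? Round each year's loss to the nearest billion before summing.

$894 billion

Year 2010: gap = -2.7 × (9.27 - 4.65) = -12.474%, loss ≈ 3047 × 12.474/100 ≈ 380.
Year 2011: gap = -2.7 × (6.57 - 4.65) = -5.184%, loss ≈ 3047 × 5.184/100 ≈ 158.
Year 2012: gap = -2.7 × (6.37 - 4.65) = -4.644%, loss ≈ 3047 × 4.644/100 ≈ 142.
Year 2013: gap = -2.7 × (7.25 - 4.65) = -7.02%, loss ≈ 3047 × 7.02/100 ≈ 214.
Total lost output = 380 + 158 + 142 + 214 = 894 billion.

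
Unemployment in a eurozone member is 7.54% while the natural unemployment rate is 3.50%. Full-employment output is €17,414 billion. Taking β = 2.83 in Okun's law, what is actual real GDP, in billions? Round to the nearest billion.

Unemployment gap = 7.54 - 3.5 = 4.04 points, so the output gap is -2.83 × 4.04 = -11.4332%.
Actual GDP = 17414 × (1 - 11.4332/100) = 17414 × 0.885668 ≈ 15423 billion.

€15,423 billion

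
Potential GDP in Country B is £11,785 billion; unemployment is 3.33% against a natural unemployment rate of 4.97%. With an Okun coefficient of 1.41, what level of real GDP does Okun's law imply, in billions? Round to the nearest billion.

Unemployment gap = 3.33 - 4.97 = -1.64 points, so the output gap is -1.41 × (-1.64) = 2.3124%.
Actual GDP = 11785 × (1 + 2.3124/100) = 11785 × 1.023124 ≈ 12058 billion.

£12,058 billion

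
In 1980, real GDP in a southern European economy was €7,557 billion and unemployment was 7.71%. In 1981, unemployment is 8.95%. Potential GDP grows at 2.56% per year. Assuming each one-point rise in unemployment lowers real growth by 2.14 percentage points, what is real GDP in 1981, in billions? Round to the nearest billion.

€7,550 billion

Δu = 8.95 - 7.71 = 1.24 points.
Okun's law (growth form): g_Y = g_Y* - β × Δu = 2.56 - 2.14 × (1.24) = 2.56 - 2.6536 = -0.0936%.
Real GDP in the next year = 7557 × (1 - 0.0936/100) = 7557 × 0.999064 ≈ 7550 billion.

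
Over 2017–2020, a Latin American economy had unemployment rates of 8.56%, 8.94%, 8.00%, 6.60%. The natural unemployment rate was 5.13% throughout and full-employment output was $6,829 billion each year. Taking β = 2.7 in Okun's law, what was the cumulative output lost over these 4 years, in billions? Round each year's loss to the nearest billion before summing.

Year 2017: gap = -2.7 × (8.56 - 5.13) = -9.261%, loss ≈ 6829 × 9.261/100 ≈ 632.
Year 2018: gap = -2.7 × (8.94 - 5.13) = -10.287%, loss ≈ 6829 × 10.287/100 ≈ 702.
Year 2019: gap = -2.7 × (8 - 5.13) = -7.749%, loss ≈ 6829 × 7.749/100 ≈ 529.
Year 2020: gap = -2.7 × (6.6 - 5.13) = -3.969%, loss ≈ 6829 × 3.969/100 ≈ 271.
Total lost output = 632 + 702 + 529 + 271 = 2134 billion.

$2,134 billion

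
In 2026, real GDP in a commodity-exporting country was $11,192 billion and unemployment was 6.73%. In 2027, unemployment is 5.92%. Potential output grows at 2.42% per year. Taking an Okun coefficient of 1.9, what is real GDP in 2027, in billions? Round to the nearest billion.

$11,635 billion

Δu = 5.92 - 6.73 = -0.81 points.
Okun's law (growth form): g_Y = g_Y* - β × Δu = 2.42 - 1.9 × (-0.81) = 2.42 + 1.539 = 3.959%.
Real GDP in the next year = 11192 × (1 + 3.959/100) = 11192 × 1.03959 ≈ 11635 billion.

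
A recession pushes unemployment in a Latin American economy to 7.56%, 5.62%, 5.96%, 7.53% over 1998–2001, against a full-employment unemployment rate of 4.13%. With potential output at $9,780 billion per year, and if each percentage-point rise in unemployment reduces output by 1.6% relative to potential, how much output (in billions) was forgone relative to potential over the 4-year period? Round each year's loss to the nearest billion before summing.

Year 1998: gap = -1.6 × (7.56 - 4.13) = -5.488%, loss ≈ 9780 × 5.488/100 ≈ 537.
Year 1999: gap = -1.6 × (5.62 - 4.13) = -2.384%, loss ≈ 9780 × 2.384/100 ≈ 233.
Year 2000: gap = -1.6 × (5.96 - 4.13) = -2.928%, loss ≈ 9780 × 2.928/100 ≈ 286.
Year 2001: gap = -1.6 × (7.53 - 4.13) = -5.44%, loss ≈ 9780 × 5.44/100 ≈ 532.
Total lost output = 537 + 233 + 286 + 532 = 1588 billion.

$1,588 billion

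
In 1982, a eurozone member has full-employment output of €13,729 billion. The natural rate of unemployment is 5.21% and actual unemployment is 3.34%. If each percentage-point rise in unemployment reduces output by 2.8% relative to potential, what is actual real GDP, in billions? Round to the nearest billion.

Unemployment gap = 3.34 - 5.21 = -1.87 points, so the output gap is -2.8 × (-1.87) = 5.236%.
Actual GDP = 13729 × (1 + 5.236/100) = 13729 × 1.05236 ≈ 14448 billion.

€14,448 billion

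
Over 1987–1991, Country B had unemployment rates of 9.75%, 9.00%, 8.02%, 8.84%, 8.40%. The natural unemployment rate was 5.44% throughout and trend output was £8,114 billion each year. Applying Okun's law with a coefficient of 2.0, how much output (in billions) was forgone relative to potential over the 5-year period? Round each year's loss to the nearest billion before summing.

£2,728 billion

Year 1987: gap = -2.0 × (9.75 - 5.44) = -8.62%, loss ≈ 8114 × 8.62/100 ≈ 699.
Year 1988: gap = -2.0 × (9 - 5.44) = -7.12%, loss ≈ 8114 × 7.12/100 ≈ 578.
Year 1989: gap = -2.0 × (8.02 - 5.44) = -5.16%, loss ≈ 8114 × 5.16/100 ≈ 419.
Year 1990: gap = -2.0 × (8.84 - 5.44) = -6.8%, loss ≈ 8114 × 6.8/100 ≈ 552.
Year 1991: gap = -2.0 × (8.4 - 5.44) = -5.92%, loss ≈ 8114 × 5.92/100 ≈ 480.
Total lost output = 699 + 578 + 419 + 552 + 480 = 2728 billion.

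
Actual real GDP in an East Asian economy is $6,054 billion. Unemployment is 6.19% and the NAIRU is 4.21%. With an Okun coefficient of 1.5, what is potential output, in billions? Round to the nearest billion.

$6,239 billion

Unemployment gap = 6.19 - 4.21 = 1.98 points, so output gap = -1.5 × 1.98 = -2.97%.
Since Y = Y* × (1 + gap/100), Y* = 6054/0.9703 ≈ 6239 billion.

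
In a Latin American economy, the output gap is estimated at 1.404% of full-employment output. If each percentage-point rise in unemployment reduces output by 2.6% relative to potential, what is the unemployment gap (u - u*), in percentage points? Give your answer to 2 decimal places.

-0.54 percentage points

Okun's law: output gap = -β × (u - u*), so u - u* = -(output gap)/β.
u - u* = -(1.404)/2.6 = -0.54 percentage points.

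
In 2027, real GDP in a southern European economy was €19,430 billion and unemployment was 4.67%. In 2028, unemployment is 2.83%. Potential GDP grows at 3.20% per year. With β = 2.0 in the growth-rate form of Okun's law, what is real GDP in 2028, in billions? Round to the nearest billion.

Δu = 2.83 - 4.67 = -1.84 points.
Okun's law (growth form): g_Y = g_Y* - β × Δu = 3.20 - 2.0 × (-1.84) = 3.2 + 3.68 = 6.88%.
Real GDP in the next year = 19430 × (1 + 6.88/100) = 19430 × 1.0688 ≈ 20767 billion.

€20,767 billion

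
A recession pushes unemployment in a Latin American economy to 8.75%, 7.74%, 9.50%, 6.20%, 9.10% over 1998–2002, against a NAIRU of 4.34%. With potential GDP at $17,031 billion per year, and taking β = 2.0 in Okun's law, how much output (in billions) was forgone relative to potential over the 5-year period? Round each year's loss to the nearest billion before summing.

$6,673 billion

Year 1998: gap = -2.0 × (8.75 - 4.34) = -8.82%, loss ≈ 17031 × 8.82/100 ≈ 1502.
Year 1999: gap = -2.0 × (7.74 - 4.34) = -6.8%, loss ≈ 17031 × 6.8/100 ≈ 1158.
Year 2000: gap = -2.0 × (9.5 - 4.34) = -10.32%, loss ≈ 17031 × 10.32/100 ≈ 1758.
Year 2001: gap = -2.0 × (6.2 - 4.34) = -3.72%, loss ≈ 17031 × 3.72/100 ≈ 634.
Year 2002: gap = -2.0 × (9.1 - 4.34) = -9.52%, loss ≈ 17031 × 9.52/100 ≈ 1621.
Total lost output = 1502 + 1158 + 1758 + 634 + 1621 = 6673 billion.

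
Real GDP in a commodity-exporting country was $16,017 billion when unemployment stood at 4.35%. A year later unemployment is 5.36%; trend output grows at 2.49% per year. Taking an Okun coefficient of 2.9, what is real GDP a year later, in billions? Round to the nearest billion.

Δu = 5.36 - 4.35 = 1.01 points.
Okun's law (growth form): g_Y = g_Y* - β × Δu = 2.49 - 2.9 × (1.01) = 2.49 - 2.929 = -0.439%.
Real GDP in the next year = 16017 × (1 - 0.439/100) = 16017 × 0.99561 ≈ 15947 billion.

$15,947 billion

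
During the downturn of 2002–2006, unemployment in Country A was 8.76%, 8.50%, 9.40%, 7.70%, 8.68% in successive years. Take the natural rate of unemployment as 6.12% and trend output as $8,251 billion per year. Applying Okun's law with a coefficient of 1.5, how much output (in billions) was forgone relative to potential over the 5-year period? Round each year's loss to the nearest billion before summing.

$1,541 billion

Year 2002: gap = -1.5 × (8.76 - 6.12) = -3.96%, loss ≈ 8251 × 3.96/100 ≈ 327.
Year 2003: gap = -1.5 × (8.5 - 6.12) = -3.57%, loss ≈ 8251 × 3.57/100 ≈ 295.
Year 2004: gap = -1.5 × (9.4 - 6.12) = -4.92%, loss ≈ 8251 × 4.92/100 ≈ 406.
Year 2005: gap = -1.5 × (7.7 - 6.12) = -2.37%, loss ≈ 8251 × 2.37/100 ≈ 196.
Year 2006: gap = -1.5 × (8.68 - 6.12) = -3.84%, loss ≈ 8251 × 3.84/100 ≈ 317.
Total lost output = 327 + 295 + 406 + 196 + 317 = 1541 billion.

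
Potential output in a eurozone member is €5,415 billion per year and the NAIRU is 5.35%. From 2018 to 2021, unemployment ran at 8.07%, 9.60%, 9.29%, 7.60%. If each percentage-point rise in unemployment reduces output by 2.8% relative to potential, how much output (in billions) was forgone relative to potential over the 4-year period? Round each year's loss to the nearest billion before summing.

€1,994 billion

Year 2018: gap = -2.8 × (8.07 - 5.35) = -7.616%, loss ≈ 5415 × 7.616/100 ≈ 412.
Year 2019: gap = -2.8 × (9.6 - 5.35) = -11.9%, loss ≈ 5415 × 11.9/100 ≈ 644.
Year 2020: gap = -2.8 × (9.29 - 5.35) = -11.032%, loss ≈ 5415 × 11.032/100 ≈ 597.
Year 2021: gap = -2.8 × (7.6 - 5.35) = -6.3%, loss ≈ 5415 × 6.3/100 ≈ 341.
Total lost output = 412 + 644 + 597 + 341 = 1994 billion.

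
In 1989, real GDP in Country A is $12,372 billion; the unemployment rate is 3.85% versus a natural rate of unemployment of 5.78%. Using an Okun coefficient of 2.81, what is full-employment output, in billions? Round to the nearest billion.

Unemployment gap = 3.85 - 5.78 = -1.93 points, so output gap = -2.81 × (-1.93) = 5.4233%.
Since Y = Y* × (1 + gap/100), Y* = 12372/1.054233 ≈ 11736 billion.

$11,736 billion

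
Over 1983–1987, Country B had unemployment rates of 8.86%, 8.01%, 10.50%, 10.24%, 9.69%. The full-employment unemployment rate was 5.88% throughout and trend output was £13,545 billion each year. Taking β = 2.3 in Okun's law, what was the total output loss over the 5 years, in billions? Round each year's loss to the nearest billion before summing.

Year 1983: gap = -2.3 × (8.86 - 5.88) = -6.854%, loss ≈ 13545 × 6.854/100 ≈ 928.
Year 1984: gap = -2.3 × (8.01 - 5.88) = -4.899%, loss ≈ 13545 × 4.899/100 ≈ 664.
Year 1985: gap = -2.3 × (10.5 - 5.88) = -10.626%, loss ≈ 13545 × 10.626/100 ≈ 1439.
Year 1986: gap = -2.3 × (10.24 - 5.88) = -10.028%, loss ≈ 13545 × 10.028/100 ≈ 1358.
Year 1987: gap = -2.3 × (9.69 - 5.88) = -8.763%, loss ≈ 13545 × 8.763/100 ≈ 1187.
Total lost output = 928 + 664 + 1439 + 1358 + 1187 = 5576 billion.

£5,576 billion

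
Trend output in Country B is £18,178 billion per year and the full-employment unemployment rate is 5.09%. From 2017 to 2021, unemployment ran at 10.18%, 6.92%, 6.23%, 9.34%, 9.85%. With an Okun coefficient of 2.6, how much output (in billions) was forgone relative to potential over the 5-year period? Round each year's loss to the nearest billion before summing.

Year 2017: gap = -2.6 × (10.18 - 5.09) = -13.234%, loss ≈ 18178 × 13.234/100 ≈ 2406.
Year 2018: gap = -2.6 × (6.92 - 5.09) = -4.758%, loss ≈ 18178 × 4.758/100 ≈ 865.
Year 2019: gap = -2.6 × (6.23 - 5.09) = -2.964%, loss ≈ 18178 × 2.964/100 ≈ 539.
Year 2020: gap = -2.6 × (9.34 - 5.09) = -11.05%, loss ≈ 18178 × 11.05/100 ≈ 2009.
Year 2021: gap = -2.6 × (9.85 - 5.09) = -12.376%, loss ≈ 18178 × 12.376/100 ≈ 2250.
Total lost output = 2406 + 865 + 539 + 2009 + 2250 = 8069 billion.

£8,069 billion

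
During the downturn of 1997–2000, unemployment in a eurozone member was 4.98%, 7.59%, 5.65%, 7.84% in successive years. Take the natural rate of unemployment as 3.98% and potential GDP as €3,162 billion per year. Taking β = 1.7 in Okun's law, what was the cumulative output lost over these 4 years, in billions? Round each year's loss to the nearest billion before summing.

€545 billion

Year 1997: gap = -1.7 × (4.98 - 3.98) = -1.7%, loss ≈ 3162 × 1.7/100 ≈ 54.
Year 1998: gap = -1.7 × (7.59 - 3.98) = -6.137%, loss ≈ 3162 × 6.137/100 ≈ 194.
Year 1999: gap = -1.7 × (5.65 - 3.98) = -2.839%, loss ≈ 3162 × 2.839/100 ≈ 90.
Year 2000: gap = -1.7 × (7.84 - 3.98) = -6.562%, loss ≈ 3162 × 6.562/100 ≈ 207.
Total lost output = 54 + 194 + 90 + 207 = 545 billion.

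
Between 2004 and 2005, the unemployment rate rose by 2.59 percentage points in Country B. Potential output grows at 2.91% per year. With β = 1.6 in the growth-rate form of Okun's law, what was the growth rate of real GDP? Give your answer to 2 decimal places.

-1.23%

Growth-rate Okun's law: g_Y = g_Y* - β × Δu.
g_Y = 2.91 - 1.6 × (2.59) = 2.91 - 4.144 = -1.234%, i.e. -1.23% to 2 d.p.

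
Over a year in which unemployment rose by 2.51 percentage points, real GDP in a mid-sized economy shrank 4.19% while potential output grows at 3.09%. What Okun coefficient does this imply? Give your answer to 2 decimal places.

β ≈ 2.90

Growth form: g_Y = g_Y* - β × Δu, so β = (g_Y* - g_Y)/Δu.
β = (3.09 + 4.19)/2.51 = 7.28/2.51 = 2.90.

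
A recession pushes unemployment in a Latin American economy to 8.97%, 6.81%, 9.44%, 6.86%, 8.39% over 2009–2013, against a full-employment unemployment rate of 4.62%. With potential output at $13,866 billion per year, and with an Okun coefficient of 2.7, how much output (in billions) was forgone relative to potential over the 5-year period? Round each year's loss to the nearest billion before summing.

$6,504 billion

Year 2009: gap = -2.7 × (8.97 - 4.62) = -11.745%, loss ≈ 13866 × 11.745/100 ≈ 1629.
Year 2010: gap = -2.7 × (6.81 - 4.62) = -5.913%, loss ≈ 13866 × 5.913/100 ≈ 820.
Year 2011: gap = -2.7 × (9.44 - 4.62) = -13.014%, loss ≈ 13866 × 13.014/100 ≈ 1805.
Year 2012: gap = -2.7 × (6.86 - 4.62) = -6.048%, loss ≈ 13866 × 6.048/100 ≈ 839.
Year 2013: gap = -2.7 × (8.39 - 4.62) = -10.179%, loss ≈ 13866 × 10.179/100 ≈ 1411.
Total lost output = 1629 + 820 + 1805 + 839 + 1411 = 6504 billion.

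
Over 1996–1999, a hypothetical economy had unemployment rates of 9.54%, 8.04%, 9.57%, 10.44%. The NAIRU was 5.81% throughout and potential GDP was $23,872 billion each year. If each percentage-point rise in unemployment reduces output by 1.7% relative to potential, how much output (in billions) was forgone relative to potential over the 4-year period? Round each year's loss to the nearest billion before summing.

Year 1996: gap = -1.7 × (9.54 - 5.81) = -6.341%, loss ≈ 23872 × 6.341/100 ≈ 1514.
Year 1997: gap = -1.7 × (8.04 - 5.81) = -3.791%, loss ≈ 23872 × 3.791/100 ≈ 905.
Year 1998: gap = -1.7 × (9.57 - 5.81) = -6.392%, loss ≈ 23872 × 6.392/100 ≈ 1526.
Year 1999: gap = -1.7 × (10.44 - 5.81) = -7.871%, loss ≈ 23872 × 7.871/100 ≈ 1879.
Total lost output = 1514 + 905 + 1526 + 1879 = 5824 billion.

$5,824 billion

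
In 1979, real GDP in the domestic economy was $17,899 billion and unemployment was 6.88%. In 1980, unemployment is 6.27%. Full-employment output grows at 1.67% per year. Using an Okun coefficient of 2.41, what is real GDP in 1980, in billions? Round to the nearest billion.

$18,461 billion

Δu = 6.27 - 6.88 = -0.61 points.
Okun's law (growth form): g_Y = g_Y* - β × Δu = 1.67 - 2.41 × (-0.61) = 1.67 + 1.4701 = 3.1401%.
Real GDP in the next year = 17899 × (1 + 3.1401/100) = 17899 × 1.031401 ≈ 18461 billion.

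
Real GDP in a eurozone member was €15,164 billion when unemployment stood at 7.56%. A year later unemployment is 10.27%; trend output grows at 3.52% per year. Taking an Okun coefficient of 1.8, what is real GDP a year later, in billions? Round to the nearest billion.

Δu = 10.27 - 7.56 = 2.71 points.
Okun's law (growth form): g_Y = g_Y* - β × Δu = 3.52 - 1.8 × (2.71) = 3.52 - 4.878 = -1.358%.
Real GDP in the next year = 15164 × (1 - 1.358/100) = 15164 × 0.98642 ≈ 14958 billion.

€14,958 billion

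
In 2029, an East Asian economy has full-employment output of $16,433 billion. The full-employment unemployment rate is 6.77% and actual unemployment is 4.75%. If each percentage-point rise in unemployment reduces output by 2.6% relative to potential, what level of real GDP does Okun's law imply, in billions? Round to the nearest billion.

Unemployment gap = 4.75 - 6.77 = -2.02 points, so the output gap is -2.6 × (-2.02) = 5.252%.
Actual GDP = 16433 × (1 + 5.252/100) = 16433 × 1.05252 ≈ 17296 billion.

$17,296 billion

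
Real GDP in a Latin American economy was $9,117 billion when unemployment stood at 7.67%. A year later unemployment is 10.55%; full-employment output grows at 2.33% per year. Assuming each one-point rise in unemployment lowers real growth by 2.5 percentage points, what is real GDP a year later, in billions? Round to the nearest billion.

$8,673 billion

Δu = 10.55 - 7.67 = 2.88 points.
Okun's law (growth form): g_Y = g_Y* - β × Δu = 2.33 - 2.5 × (2.88) = 2.33 - 7.2 = -4.87%.
Real GDP in the next year = 9117 × (1 - 4.87/100) = 9117 × 0.9513 ≈ 8673 billion.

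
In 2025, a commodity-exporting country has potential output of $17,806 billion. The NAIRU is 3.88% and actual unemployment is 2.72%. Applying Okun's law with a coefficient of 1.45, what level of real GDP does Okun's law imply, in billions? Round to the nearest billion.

Unemployment gap = 2.72 - 3.88 = -1.16 points, so the output gap is -1.45 × (-1.16) = 1.682%.
Actual GDP = 17806 × (1 + 1.682/100) = 17806 × 1.01682 ≈ 18105 billion.

$18,105 billion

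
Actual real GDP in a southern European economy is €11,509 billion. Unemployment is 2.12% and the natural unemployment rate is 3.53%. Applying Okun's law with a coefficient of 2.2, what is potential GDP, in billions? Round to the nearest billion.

Unemployment gap = 2.12 - 3.53 = -1.41 points, so output gap = -2.2 × (-1.41) = 3.102%.
Since Y = Y* × (1 + gap/100), Y* = 11509/1.03102 ≈ 11163 billion.

€11,163 billion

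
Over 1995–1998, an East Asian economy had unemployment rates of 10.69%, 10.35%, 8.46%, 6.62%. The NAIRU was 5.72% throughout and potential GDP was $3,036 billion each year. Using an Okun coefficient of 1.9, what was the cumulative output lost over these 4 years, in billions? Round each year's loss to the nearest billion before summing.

Year 1995: gap = -1.9 × (10.69 - 5.72) = -9.443%, loss ≈ 3036 × 9.443/100 ≈ 287.
Year 1996: gap = -1.9 × (10.35 - 5.72) = -8.797%, loss ≈ 3036 × 8.797/100 ≈ 267.
Year 1997: gap = -1.9 × (8.46 - 5.72) = -5.206%, loss ≈ 3036 × 5.206/100 ≈ 158.
Year 1998: gap = -1.9 × (6.62 - 5.72) = -1.71%, loss ≈ 3036 × 1.71/100 ≈ 52.
Total lost output = 287 + 267 + 158 + 52 = 764 billion.

$764 billion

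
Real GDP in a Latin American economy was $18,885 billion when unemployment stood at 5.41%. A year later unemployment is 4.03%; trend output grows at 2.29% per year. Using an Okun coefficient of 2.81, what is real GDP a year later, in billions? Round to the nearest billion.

$20,050 billion

Δu = 4.03 - 5.41 = -1.38 points.
Okun's law (growth form): g_Y = g_Y* - β × Δu = 2.29 - 2.81 × (-1.38) = 2.29 + 3.8778 = 6.1678%.
Real GDP in the next year = 18885 × (1 + 6.1678/100) = 18885 × 1.061678 ≈ 20050 billion.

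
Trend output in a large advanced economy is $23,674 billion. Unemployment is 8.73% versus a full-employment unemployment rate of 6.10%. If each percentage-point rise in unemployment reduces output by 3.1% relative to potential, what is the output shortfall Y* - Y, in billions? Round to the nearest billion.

Output gap = -3.1 × (8.73 - 6.1) = -3.1 × 2.63 = -8.153%.
Actual GDP ≈ 23674 × 0.91847 ≈ 21744 billion, so the shortfall is 23674 - 21744 = 1930 billion.

$1,930 billion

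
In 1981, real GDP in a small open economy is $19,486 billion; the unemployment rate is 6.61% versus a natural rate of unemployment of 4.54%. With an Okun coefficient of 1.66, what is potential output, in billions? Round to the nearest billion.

Unemployment gap = 6.61 - 4.54 = 2.07 points, so output gap = -1.66 × 2.07 = -3.4362%.
Since Y = Y* × (1 + gap/100), Y* = 19486/0.965638 ≈ 20179 billion.

$20,179 billion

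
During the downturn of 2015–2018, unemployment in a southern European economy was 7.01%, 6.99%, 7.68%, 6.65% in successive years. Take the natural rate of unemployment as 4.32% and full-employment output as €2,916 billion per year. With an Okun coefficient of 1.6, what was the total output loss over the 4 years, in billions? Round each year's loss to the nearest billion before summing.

€517 billion

Year 2015: gap = -1.6 × (7.01 - 4.32) = -4.304%, loss ≈ 2916 × 4.304/100 ≈ 126.
Year 2016: gap = -1.6 × (6.99 - 4.32) = -4.272%, loss ≈ 2916 × 4.272/100 ≈ 125.
Year 2017: gap = -1.6 × (7.68 - 4.32) = -5.376%, loss ≈ 2916 × 5.376/100 ≈ 157.
Year 2018: gap = -1.6 × (6.65 - 4.32) = -3.728%, loss ≈ 2916 × 3.728/100 ≈ 109.
Total lost output = 126 + 125 + 157 + 109 = 517 billion.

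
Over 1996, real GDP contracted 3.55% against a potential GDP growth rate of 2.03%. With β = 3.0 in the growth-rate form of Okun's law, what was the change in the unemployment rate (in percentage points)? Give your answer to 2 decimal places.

Growth-rate Okun's law: g_Y = g_Y* - β × Δu, so Δu = (g_Y* - g_Y)/β.
Δu = (2.03 + 3.55)/3.0 = 5.58/3.0 = 1.86 percentage points.

1.86 percentage points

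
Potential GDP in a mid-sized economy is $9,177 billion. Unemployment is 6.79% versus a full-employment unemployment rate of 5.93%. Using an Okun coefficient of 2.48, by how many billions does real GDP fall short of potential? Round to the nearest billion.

$196 billion

Output gap = -2.48 × (6.79 - 5.93) = -2.48 × 0.86 = -2.1328%.
Actual GDP ≈ 9177 × 0.978672 ≈ 8981 billion, so the shortfall is 9177 - 8981 = 196 billion.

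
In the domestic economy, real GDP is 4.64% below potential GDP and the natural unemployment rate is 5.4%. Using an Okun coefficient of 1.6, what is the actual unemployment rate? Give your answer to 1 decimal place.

From Okun's law, u - u* = -(output gap)/β = -(-4.64)/1.6 = 2.9 points.
So u = 5.4 + 2.9 = 8.3%.

8.3%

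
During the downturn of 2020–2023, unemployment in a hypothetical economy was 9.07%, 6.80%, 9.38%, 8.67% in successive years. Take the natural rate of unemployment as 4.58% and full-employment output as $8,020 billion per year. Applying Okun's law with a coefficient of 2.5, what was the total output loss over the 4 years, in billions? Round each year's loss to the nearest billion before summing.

$3,127 billion

Year 2020: gap = -2.5 × (9.07 - 4.58) = -11.225%, loss ≈ 8020 × 11.225/100 ≈ 900.
Year 2021: gap = -2.5 × (6.8 - 4.58) = -5.55%, loss ≈ 8020 × 5.55/100 ≈ 445.
Year 2022: gap = -2.5 × (9.38 - 4.58) = -12%, loss ≈ 8020 × 12/100 ≈ 962.
Year 2023: gap = -2.5 × (8.67 - 4.58) = -10.225%, loss ≈ 8020 × 10.225/100 ≈ 820.
Total lost output = 900 + 445 + 962 + 820 = 3127 billion.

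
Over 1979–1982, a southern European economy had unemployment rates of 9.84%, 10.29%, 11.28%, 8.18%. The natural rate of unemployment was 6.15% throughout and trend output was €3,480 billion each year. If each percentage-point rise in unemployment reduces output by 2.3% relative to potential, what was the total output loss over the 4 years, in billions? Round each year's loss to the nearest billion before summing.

Year 1979: gap = -2.3 × (9.84 - 6.15) = -8.487%, loss ≈ 3480 × 8.487/100 ≈ 295.
Year 1980: gap = -2.3 × (10.29 - 6.15) = -9.522%, loss ≈ 3480 × 9.522/100 ≈ 331.
Year 1981: gap = -2.3 × (11.28 - 6.15) = -11.799%, loss ≈ 3480 × 11.799/100 ≈ 411.
Year 1982: gap = -2.3 × (8.18 - 6.15) = -4.669%, loss ≈ 3480 × 4.669/100 ≈ 162.
Total lost output = 295 + 331 + 411 + 162 = 1199 billion.

€1,199 billion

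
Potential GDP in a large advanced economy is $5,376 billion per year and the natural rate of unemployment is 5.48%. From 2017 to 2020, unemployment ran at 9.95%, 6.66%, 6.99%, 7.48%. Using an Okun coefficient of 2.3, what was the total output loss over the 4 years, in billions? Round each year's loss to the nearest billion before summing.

$1,133 billion

Year 2017: gap = -2.3 × (9.95 - 5.48) = -10.281%, loss ≈ 5376 × 10.281/100 ≈ 553.
Year 2018: gap = -2.3 × (6.66 - 5.48) = -2.714%, loss ≈ 5376 × 2.714/100 ≈ 146.
Year 2019: gap = -2.3 × (6.99 - 5.48) = -3.473%, loss ≈ 5376 × 3.473/100 ≈ 187.
Year 2020: gap = -2.3 × (7.48 - 5.48) = -4.6%, loss ≈ 5376 × 4.6/100 ≈ 247.
Total lost output = 553 + 146 + 187 + 247 = 1133 billion.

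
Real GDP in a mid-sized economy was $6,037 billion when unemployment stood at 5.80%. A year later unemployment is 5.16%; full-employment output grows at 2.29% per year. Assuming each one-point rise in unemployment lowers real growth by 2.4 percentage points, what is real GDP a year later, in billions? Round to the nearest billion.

$6,268 billion

Δu = 5.16 - 5.8 = -0.64 points.
Okun's law (growth form): g_Y = g_Y* - β × Δu = 2.29 - 2.4 × (-0.64) = 2.29 + 1.536 = 3.826%.
Real GDP in the next year = 6037 × (1 + 3.826/100) = 6037 × 1.03826 ≈ 6268 billion.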